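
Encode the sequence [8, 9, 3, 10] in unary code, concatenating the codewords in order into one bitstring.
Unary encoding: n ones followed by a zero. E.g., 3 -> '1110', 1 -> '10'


Encode each number as n ones followed by a terminating 0:
  8 -> 111111110 (9 bits)
  9 -> 1111111110 (10 bits)
  3 -> 1110 (4 bits)
  10 -> 11111111110 (11 bits)
Total length = 9 + 10 + 4 + 11 = 34 bits.

Unary([8, 9, 3, 10]) = 1111111101111111110111011111111110 (34 bits)


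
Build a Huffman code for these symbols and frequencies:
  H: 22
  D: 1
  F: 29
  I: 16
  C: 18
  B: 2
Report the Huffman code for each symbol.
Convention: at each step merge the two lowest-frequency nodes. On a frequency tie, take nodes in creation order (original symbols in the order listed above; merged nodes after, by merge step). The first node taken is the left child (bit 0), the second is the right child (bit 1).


Huffman tree construction:
Step 1: Merge D(1) + B(2) = 3
Step 2: Merge (D+B)(3) + I(16) = 19
Step 3: Merge C(18) + ((D+B)+I)(19) = 37
Step 4: Merge H(22) + F(29) = 51
Step 5: Merge (C+((D+B)+I))(37) + (H+F)(51) = 88
Read each symbol's code off the tree from the root (left child = 0, right child = 1).

Codes:
  H: 10 (length 2)
  D: 0100 (length 4)
  F: 11 (length 2)
  I: 011 (length 3)
  C: 00 (length 2)
  B: 0101 (length 4)
Average code length: 198/88 = 2.2500 bits/symbol


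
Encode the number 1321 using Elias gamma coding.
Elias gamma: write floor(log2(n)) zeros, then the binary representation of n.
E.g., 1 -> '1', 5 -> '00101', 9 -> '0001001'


num_bits = floor(log2(1321)) + 1 = 11
leading_zeros = num_bits - 1 = 10
binary(1321) = 10100101001

Elias gamma(1321) = '0000000000' + '10100101001' = 000000000010100101001 (21 bits)


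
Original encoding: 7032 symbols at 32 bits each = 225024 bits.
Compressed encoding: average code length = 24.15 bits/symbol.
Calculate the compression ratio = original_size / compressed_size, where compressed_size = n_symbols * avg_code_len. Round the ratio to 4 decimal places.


original_size = n_symbols * orig_bits = 7032 * 32 = 225024 bits
compressed_size = n_symbols * avg_code_len = 7032 * 24.15 = 169822.8 bits
ratio = original_size / compressed_size = 225024 / 169822.8 = 1.3251

Compression ratio = 1.3251


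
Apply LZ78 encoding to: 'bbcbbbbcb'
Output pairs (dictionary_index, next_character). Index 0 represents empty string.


LZ78 encoding steps:
Dictionary: {0: ''}
Step 1: w='' (idx 0), next='b' -> output (0, 'b'), add 'b' as idx 1
Step 2: w='b' (idx 1), next='c' -> output (1, 'c'), add 'bc' as idx 2
Step 3: w='b' (idx 1), next='b' -> output (1, 'b'), add 'bb' as idx 3
Step 4: w='bb' (idx 3), next='c' -> output (3, 'c'), add 'bbc' as idx 4
Step 5: w='b' (idx 1), end of input -> output (1, '')


Encoded: [(0, 'b'), (1, 'c'), (1, 'b'), (3, 'c'), (1, '')]


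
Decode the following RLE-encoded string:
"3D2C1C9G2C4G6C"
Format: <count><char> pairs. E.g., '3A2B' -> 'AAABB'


Expanding each <count><char> pair:
  3D -> 'DDD'
  2C -> 'CC'
  1C -> 'C'
  9G -> 'GGGGGGGGG'
  2C -> 'CC'
  4G -> 'GGGG'
  6C -> 'CCCCCC'

Decoded = DDDCCCGGGGGGGGGCCGGGGCCCCCC


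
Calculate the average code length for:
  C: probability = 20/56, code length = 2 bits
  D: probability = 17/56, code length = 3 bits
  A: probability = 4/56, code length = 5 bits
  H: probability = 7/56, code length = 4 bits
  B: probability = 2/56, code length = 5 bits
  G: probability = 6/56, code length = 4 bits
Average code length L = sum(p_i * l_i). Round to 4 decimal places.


Weighted contributions p_i * l_i:
  C: (20/56) * 2 = 40/56
  D: (17/56) * 3 = 51/56
  A: (4/56) * 5 = 20/56
  H: (7/56) * 4 = 28/56
  B: (2/56) * 5 = 10/56
  G: (6/56) * 4 = 24/56
Sum = (40 + 51 + 20 + 28 + 10 + 24)/56 = 173/56

L = 173/56 = 3.0893 bits/symbol


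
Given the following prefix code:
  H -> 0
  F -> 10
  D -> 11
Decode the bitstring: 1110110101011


Decoding step by step:
Bits 11 -> D
Bits 10 -> F
Bits 11 -> D
Bits 0 -> H
Bits 10 -> F
Bits 10 -> F
Bits 11 -> D


Decoded message: DFDHFFD


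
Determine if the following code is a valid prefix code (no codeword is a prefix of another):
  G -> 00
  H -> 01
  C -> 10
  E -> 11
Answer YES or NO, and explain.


Checking each pair (does one codeword prefix another?):
  G='00' vs H='01': no prefix
  G='00' vs C='10': no prefix
  G='00' vs E='11': no prefix
  H='01' vs G='00': no prefix
  H='01' vs C='10': no prefix
  H='01' vs E='11': no prefix
  C='10' vs G='00': no prefix
  C='10' vs H='01': no prefix
  C='10' vs E='11': no prefix
  E='11' vs G='00': no prefix
  E='11' vs H='01': no prefix
  E='11' vs C='10': no prefix
No violation found over all pairs.

YES -- this is a valid prefix code. No codeword is a prefix of any other codeword.


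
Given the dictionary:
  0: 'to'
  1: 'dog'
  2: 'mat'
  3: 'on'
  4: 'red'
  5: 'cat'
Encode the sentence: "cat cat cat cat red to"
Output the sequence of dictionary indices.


Look up each word in the dictionary:
  'cat' -> 5
  'cat' -> 5
  'cat' -> 5
  'cat' -> 5
  'red' -> 4
  'to' -> 0

Encoded: [5, 5, 5, 5, 4, 0]


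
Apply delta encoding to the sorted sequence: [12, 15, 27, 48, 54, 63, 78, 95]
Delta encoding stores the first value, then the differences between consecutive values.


First value: 12
Deltas:
  15 - 12 = 3
  27 - 15 = 12
  48 - 27 = 21
  54 - 48 = 6
  63 - 54 = 9
  78 - 63 = 15
  95 - 78 = 17


Delta encoded: [12, 3, 12, 21, 6, 9, 15, 17]


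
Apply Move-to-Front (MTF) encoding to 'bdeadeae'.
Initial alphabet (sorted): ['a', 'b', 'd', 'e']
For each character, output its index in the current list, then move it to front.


MTF encoding:
'b': index 1 in ['a', 'b', 'd', 'e'] -> ['b', 'a', 'd', 'e']
'd': index 2 in ['b', 'a', 'd', 'e'] -> ['d', 'b', 'a', 'e']
'e': index 3 in ['d', 'b', 'a', 'e'] -> ['e', 'd', 'b', 'a']
'a': index 3 in ['e', 'd', 'b', 'a'] -> ['a', 'e', 'd', 'b']
'd': index 2 in ['a', 'e', 'd', 'b'] -> ['d', 'a', 'e', 'b']
'e': index 2 in ['d', 'a', 'e', 'b'] -> ['e', 'd', 'a', 'b']
'a': index 2 in ['e', 'd', 'a', 'b'] -> ['a', 'e', 'd', 'b']
'e': index 1 in ['a', 'e', 'd', 'b'] -> ['e', 'a', 'd', 'b']


Output: [1, 2, 3, 3, 2, 2, 2, 1]


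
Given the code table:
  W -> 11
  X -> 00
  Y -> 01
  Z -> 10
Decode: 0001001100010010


Decoding:
00 -> X
01 -> Y
00 -> X
11 -> W
00 -> X
01 -> Y
00 -> X
10 -> Z


Result: XYXWXYXZ


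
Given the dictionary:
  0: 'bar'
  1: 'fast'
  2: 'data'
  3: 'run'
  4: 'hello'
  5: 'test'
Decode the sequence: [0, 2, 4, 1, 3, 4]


Look up each index in the dictionary:
  0 -> 'bar'
  2 -> 'data'
  4 -> 'hello'
  1 -> 'fast'
  3 -> 'run'
  4 -> 'hello'

Decoded: "bar data hello fast run hello"


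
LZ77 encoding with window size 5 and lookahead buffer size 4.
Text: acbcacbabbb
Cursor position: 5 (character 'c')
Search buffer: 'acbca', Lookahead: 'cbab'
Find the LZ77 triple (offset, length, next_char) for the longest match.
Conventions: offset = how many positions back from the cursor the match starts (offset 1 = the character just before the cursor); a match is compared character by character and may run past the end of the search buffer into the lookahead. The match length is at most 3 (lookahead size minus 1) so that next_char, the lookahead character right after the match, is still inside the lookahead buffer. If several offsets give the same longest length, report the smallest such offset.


Try each offset into the search buffer:
  offset=1 (pos 4, char 'a'): match length 0
  offset=2 (pos 3, char 'c'): match length 1
  offset=3 (pos 2, char 'b'): match length 0
  offset=4 (pos 1, char 'c'): match length 2
  offset=5 (pos 0, char 'a'): match length 0
Longest match has length 2 at offset 4.
next_char = character at position 5 + 2 = 7 -> 'a'

Best match: offset=4, length=2 (matching 'cb' starting at position 1)
LZ77 triple: (4, 2, 'a')


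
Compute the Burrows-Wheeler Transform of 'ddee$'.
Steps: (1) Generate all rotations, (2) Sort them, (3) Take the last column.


Rotations (sorted):
  0: $ddee -> last char: e
  1: ddee$ -> last char: $
  2: dee$d -> last char: d
  3: e$dde -> last char: e
  4: ee$dd -> last char: d


BWT = e$ded


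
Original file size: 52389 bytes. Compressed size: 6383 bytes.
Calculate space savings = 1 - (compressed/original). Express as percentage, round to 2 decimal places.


ratio = compressed/original = 6383/52389 = 0.121839
savings = 1 - ratio = 1 - 0.121839 = 0.878161
as a percentage: 0.878161 * 100 = 87.82%

Space savings = 1 - 6383/52389 = 87.82%


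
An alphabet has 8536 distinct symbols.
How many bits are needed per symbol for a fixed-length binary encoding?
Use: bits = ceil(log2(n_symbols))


log2(8536) = 13.0593
Bracket: 2^13 = 8192 < 8536 <= 2^14 = 16384
So ceil(log2(8536)) = 14

bits = ceil(log2(8536)) = ceil(13.0593) = 14 bits


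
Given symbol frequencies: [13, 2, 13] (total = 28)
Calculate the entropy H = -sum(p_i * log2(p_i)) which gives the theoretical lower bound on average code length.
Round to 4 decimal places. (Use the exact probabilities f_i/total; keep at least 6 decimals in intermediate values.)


Per-symbol terms -p_i * log2(p_i) with p_i = f_i/28:
  p = 13/28 = 0.464286: log2(p) = -1.106915, -p*log2(p) = 0.513925
  p = 2/28 = 0.071429: log2(p) = -3.807355, -p*log2(p) = 0.271954
  p = 13/28 = 0.464286: log2(p) = -1.106915, -p*log2(p) = 0.513925
H = 0.513925 + 0.271954 + 0.513925 = 1.299804

H = 1.2998 bits/symbol


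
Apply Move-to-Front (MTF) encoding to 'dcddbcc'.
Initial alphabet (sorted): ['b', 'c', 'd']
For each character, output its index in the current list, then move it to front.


MTF encoding:
'd': index 2 in ['b', 'c', 'd'] -> ['d', 'b', 'c']
'c': index 2 in ['d', 'b', 'c'] -> ['c', 'd', 'b']
'd': index 1 in ['c', 'd', 'b'] -> ['d', 'c', 'b']
'd': index 0 in ['d', 'c', 'b'] -> ['d', 'c', 'b']
'b': index 2 in ['d', 'c', 'b'] -> ['b', 'd', 'c']
'c': index 2 in ['b', 'd', 'c'] -> ['c', 'b', 'd']
'c': index 0 in ['c', 'b', 'd'] -> ['c', 'b', 'd']


Output: [2, 2, 1, 0, 2, 2, 0]


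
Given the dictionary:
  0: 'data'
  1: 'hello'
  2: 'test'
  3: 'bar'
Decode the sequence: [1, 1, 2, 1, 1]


Look up each index in the dictionary:
  1 -> 'hello'
  1 -> 'hello'
  2 -> 'test'
  1 -> 'hello'
  1 -> 'hello'

Decoded: "hello hello test hello hello"


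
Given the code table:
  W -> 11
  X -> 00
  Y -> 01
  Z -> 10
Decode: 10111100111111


Decoding:
10 -> Z
11 -> W
11 -> W
00 -> X
11 -> W
11 -> W
11 -> W


Result: ZWWXWWW


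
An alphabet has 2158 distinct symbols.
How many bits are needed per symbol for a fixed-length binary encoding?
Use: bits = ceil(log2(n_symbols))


log2(2158) = 11.0755
Bracket: 2^11 = 2048 < 2158 <= 2^12 = 4096
So ceil(log2(2158)) = 12

bits = ceil(log2(2158)) = ceil(11.0755) = 12 bits


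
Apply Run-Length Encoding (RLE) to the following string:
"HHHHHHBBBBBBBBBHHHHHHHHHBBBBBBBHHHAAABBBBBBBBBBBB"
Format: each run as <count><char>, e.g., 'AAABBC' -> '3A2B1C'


Scanning runs left to right:
  i=0: run of 'H' x 6 -> '6H'
  i=6: run of 'B' x 9 -> '9B'
  i=15: run of 'H' x 9 -> '9H'
  i=24: run of 'B' x 7 -> '7B'
  i=31: run of 'H' x 3 -> '3H'
  i=34: run of 'A' x 3 -> '3A'
  i=37: run of 'B' x 12 -> '12B'

RLE = 6H9B9H7B3H3A12B


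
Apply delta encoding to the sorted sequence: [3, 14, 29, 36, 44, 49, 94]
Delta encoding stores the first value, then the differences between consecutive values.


First value: 3
Deltas:
  14 - 3 = 11
  29 - 14 = 15
  36 - 29 = 7
  44 - 36 = 8
  49 - 44 = 5
  94 - 49 = 45


Delta encoded: [3, 11, 15, 7, 8, 5, 45]


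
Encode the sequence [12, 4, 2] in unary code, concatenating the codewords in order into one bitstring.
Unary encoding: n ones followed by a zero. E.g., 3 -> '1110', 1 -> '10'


Encode each number as n ones followed by a terminating 0:
  12 -> 1111111111110 (13 bits)
  4 -> 11110 (5 bits)
  2 -> 110 (3 bits)
Total length = 13 + 5 + 3 = 21 bits.

Unary([12, 4, 2]) = 111111111111011110110 (21 bits)


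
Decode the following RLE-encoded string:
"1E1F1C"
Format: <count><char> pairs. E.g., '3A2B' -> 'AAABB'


Expanding each <count><char> pair:
  1E -> 'E'
  1F -> 'F'
  1C -> 'C'

Decoded = EFC


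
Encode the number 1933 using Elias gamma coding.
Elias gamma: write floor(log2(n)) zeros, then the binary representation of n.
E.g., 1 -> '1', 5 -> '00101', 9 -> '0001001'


num_bits = floor(log2(1933)) + 1 = 11
leading_zeros = num_bits - 1 = 10
binary(1933) = 11110001101

Elias gamma(1933) = '0000000000' + '11110001101' = 000000000011110001101 (21 bits)


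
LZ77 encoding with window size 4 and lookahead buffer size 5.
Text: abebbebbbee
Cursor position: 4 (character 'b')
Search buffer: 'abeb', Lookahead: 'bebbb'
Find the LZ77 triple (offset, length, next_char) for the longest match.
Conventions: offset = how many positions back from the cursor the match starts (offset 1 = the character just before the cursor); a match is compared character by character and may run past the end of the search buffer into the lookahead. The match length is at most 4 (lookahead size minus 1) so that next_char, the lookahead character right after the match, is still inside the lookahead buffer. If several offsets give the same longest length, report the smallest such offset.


Try each offset into the search buffer:
  offset=1 (pos 3, char 'b'): match length 1
  offset=2 (pos 2, char 'e'): match length 0
  offset=3 (pos 1, char 'b'): match length 4
  offset=4 (pos 0, char 'a'): match length 0
Longest match has length 4 at offset 3.
next_char = character at position 4 + 4 = 8 -> 'b'

Best match: offset=3, length=4 (matching 'bebb' starting at position 1)
LZ77 triple: (3, 4, 'b')


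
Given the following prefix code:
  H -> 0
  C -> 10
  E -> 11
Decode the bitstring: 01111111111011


Decoding step by step:
Bits 0 -> H
Bits 11 -> E
Bits 11 -> E
Bits 11 -> E
Bits 11 -> E
Bits 11 -> E
Bits 0 -> H
Bits 11 -> E


Decoded message: HEEEEEHE


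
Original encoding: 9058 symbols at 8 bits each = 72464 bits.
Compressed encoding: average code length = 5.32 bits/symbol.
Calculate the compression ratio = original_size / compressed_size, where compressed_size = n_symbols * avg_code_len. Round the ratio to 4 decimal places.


original_size = n_symbols * orig_bits = 9058 * 8 = 72464 bits
compressed_size = n_symbols * avg_code_len = 9058 * 5.32 = 48188.56 bits
ratio = original_size / compressed_size = 72464 / 48188.56 = 1.5038

Compression ratio = 1.5038


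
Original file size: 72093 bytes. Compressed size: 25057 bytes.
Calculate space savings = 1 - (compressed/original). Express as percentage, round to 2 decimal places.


ratio = compressed/original = 25057/72093 = 0.347565
savings = 1 - ratio = 1 - 0.347565 = 0.652435
as a percentage: 0.652435 * 100 = 65.24%

Space savings = 1 - 25057/72093 = 65.24%


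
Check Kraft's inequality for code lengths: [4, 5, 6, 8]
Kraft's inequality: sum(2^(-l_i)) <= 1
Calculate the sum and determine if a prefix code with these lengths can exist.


Sum = 2^(-4) + 2^(-5) + 2^(-6) + 2^(-8)
    = 0.0625 + 0.03125 + 0.015625 + 0.00390625
    = 29/256 = 0.11328125
Since 0.11328125 <= 1, Kraft's inequality IS satisfied.
A prefix code with these lengths CAN exist.

Kraft sum = 0.11328125. Satisfied.


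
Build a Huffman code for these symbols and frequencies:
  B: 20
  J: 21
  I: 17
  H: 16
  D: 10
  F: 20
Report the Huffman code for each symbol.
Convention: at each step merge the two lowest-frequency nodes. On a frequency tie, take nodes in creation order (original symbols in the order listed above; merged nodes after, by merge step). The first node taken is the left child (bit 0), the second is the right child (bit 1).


Huffman tree construction:
Step 1: Merge D(10) + H(16) = 26
Step 2: Merge I(17) + B(20) = 37
Step 3: Merge F(20) + J(21) = 41
Step 4: Merge (D+H)(26) + (I+B)(37) = 63
Step 5: Merge (F+J)(41) + ((D+H)+(I+B))(63) = 104
Read each symbol's code off the tree from the root (left child = 0, right child = 1).

Codes:
  B: 111 (length 3)
  J: 01 (length 2)
  I: 110 (length 3)
  H: 101 (length 3)
  D: 100 (length 3)
  F: 00 (length 2)
Average code length: 271/104 = 2.6058 bits/symbol


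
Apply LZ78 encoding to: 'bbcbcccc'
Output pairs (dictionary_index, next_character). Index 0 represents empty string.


LZ78 encoding steps:
Dictionary: {0: ''}
Step 1: w='' (idx 0), next='b' -> output (0, 'b'), add 'b' as idx 1
Step 2: w='b' (idx 1), next='c' -> output (1, 'c'), add 'bc' as idx 2
Step 3: w='bc' (idx 2), next='c' -> output (2, 'c'), add 'bcc' as idx 3
Step 4: w='' (idx 0), next='c' -> output (0, 'c'), add 'c' as idx 4
Step 5: w='c' (idx 4), end of input -> output (4, '')


Encoded: [(0, 'b'), (1, 'c'), (2, 'c'), (0, 'c'), (4, '')]


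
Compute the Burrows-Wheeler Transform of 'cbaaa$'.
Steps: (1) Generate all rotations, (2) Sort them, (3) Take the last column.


Rotations (sorted):
  0: $cbaaa -> last char: a
  1: a$cbaa -> last char: a
  2: aa$cba -> last char: a
  3: aaa$cb -> last char: b
  4: baaa$c -> last char: c
  5: cbaaa$ -> last char: $


BWT = aaabc$


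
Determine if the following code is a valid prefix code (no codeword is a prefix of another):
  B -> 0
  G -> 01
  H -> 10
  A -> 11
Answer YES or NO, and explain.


Checking each pair (does one codeword prefix another?):
  B='0' vs G='01': prefix -- VIOLATION

NO -- this is NOT a valid prefix code. B (0) is a prefix of G (01).


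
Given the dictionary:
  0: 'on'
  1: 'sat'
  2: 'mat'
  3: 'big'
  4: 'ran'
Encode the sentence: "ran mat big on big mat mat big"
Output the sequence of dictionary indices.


Look up each word in the dictionary:
  'ran' -> 4
  'mat' -> 2
  'big' -> 3
  'on' -> 0
  'big' -> 3
  'mat' -> 2
  'mat' -> 2
  'big' -> 3

Encoded: [4, 2, 3, 0, 3, 2, 2, 3]


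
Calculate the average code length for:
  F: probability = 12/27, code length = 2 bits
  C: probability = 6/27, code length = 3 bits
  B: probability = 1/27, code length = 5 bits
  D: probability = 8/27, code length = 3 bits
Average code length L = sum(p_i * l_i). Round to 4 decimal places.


Weighted contributions p_i * l_i:
  F: (12/27) * 2 = 24/27
  C: (6/27) * 3 = 18/27
  B: (1/27) * 5 = 5/27
  D: (8/27) * 3 = 24/27
Sum = (24 + 18 + 5 + 24)/27 = 71/27

L = 71/27 = 2.6296 bits/symbol


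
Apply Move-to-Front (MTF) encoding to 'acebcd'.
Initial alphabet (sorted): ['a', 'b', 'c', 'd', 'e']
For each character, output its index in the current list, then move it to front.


MTF encoding:
'a': index 0 in ['a', 'b', 'c', 'd', 'e'] -> ['a', 'b', 'c', 'd', 'e']
'c': index 2 in ['a', 'b', 'c', 'd', 'e'] -> ['c', 'a', 'b', 'd', 'e']
'e': index 4 in ['c', 'a', 'b', 'd', 'e'] -> ['e', 'c', 'a', 'b', 'd']
'b': index 3 in ['e', 'c', 'a', 'b', 'd'] -> ['b', 'e', 'c', 'a', 'd']
'c': index 2 in ['b', 'e', 'c', 'a', 'd'] -> ['c', 'b', 'e', 'a', 'd']
'd': index 4 in ['c', 'b', 'e', 'a', 'd'] -> ['d', 'c', 'b', 'e', 'a']


Output: [0, 2, 4, 3, 2, 4]


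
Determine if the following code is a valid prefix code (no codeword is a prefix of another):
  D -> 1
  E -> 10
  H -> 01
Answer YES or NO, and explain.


Checking each pair (does one codeword prefix another?):
  D='1' vs E='10': prefix -- VIOLATION

NO -- this is NOT a valid prefix code. D (1) is a prefix of E (10).


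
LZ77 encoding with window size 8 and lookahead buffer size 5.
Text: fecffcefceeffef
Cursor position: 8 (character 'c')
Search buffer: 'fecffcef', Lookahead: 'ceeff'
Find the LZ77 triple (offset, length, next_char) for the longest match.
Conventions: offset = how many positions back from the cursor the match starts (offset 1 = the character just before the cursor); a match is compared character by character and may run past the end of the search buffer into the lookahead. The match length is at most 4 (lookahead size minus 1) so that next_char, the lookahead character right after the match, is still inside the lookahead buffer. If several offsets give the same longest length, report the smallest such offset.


Try each offset into the search buffer:
  offset=1 (pos 7, char 'f'): match length 0
  offset=2 (pos 6, char 'e'): match length 0
  offset=3 (pos 5, char 'c'): match length 2
  offset=4 (pos 4, char 'f'): match length 0
  offset=5 (pos 3, char 'f'): match length 0
  offset=6 (pos 2, char 'c'): match length 1
  offset=7 (pos 1, char 'e'): match length 0
  offset=8 (pos 0, char 'f'): match length 0
Longest match has length 2 at offset 3.
next_char = character at position 8 + 2 = 10 -> 'e'

Best match: offset=3, length=2 (matching 'ce' starting at position 5)
LZ77 triple: (3, 2, 'e')


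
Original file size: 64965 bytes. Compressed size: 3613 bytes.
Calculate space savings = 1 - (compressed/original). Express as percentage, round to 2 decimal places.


ratio = compressed/original = 3613/64965 = 0.055615
savings = 1 - ratio = 1 - 0.055615 = 0.944385
as a percentage: 0.944385 * 100 = 94.44%

Space savings = 1 - 3613/64965 = 94.44%


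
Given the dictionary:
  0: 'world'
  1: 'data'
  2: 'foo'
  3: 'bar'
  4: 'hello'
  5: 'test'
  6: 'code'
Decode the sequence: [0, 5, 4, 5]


Look up each index in the dictionary:
  0 -> 'world'
  5 -> 'test'
  4 -> 'hello'
  5 -> 'test'

Decoded: "world test hello test"


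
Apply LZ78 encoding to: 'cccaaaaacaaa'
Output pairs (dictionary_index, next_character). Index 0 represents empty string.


LZ78 encoding steps:
Dictionary: {0: ''}
Step 1: w='' (idx 0), next='c' -> output (0, 'c'), add 'c' as idx 1
Step 2: w='c' (idx 1), next='c' -> output (1, 'c'), add 'cc' as idx 2
Step 3: w='' (idx 0), next='a' -> output (0, 'a'), add 'a' as idx 3
Step 4: w='a' (idx 3), next='a' -> output (3, 'a'), add 'aa' as idx 4
Step 5: w='aa' (idx 4), next='c' -> output (4, 'c'), add 'aac' as idx 5
Step 6: w='aa' (idx 4), next='a' -> output (4, 'a'), add 'aaa' as idx 6


Encoded: [(0, 'c'), (1, 'c'), (0, 'a'), (3, 'a'), (4, 'c'), (4, 'a')]


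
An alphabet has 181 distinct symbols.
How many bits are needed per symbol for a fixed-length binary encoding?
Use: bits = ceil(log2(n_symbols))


log2(181) = 7.4998
Bracket: 2^7 = 128 < 181 <= 2^8 = 256
So ceil(log2(181)) = 8

bits = ceil(log2(181)) = ceil(7.4998) = 8 bits


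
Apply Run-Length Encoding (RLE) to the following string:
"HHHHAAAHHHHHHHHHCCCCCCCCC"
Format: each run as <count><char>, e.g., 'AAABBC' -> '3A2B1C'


Scanning runs left to right:
  i=0: run of 'H' x 4 -> '4H'
  i=4: run of 'A' x 3 -> '3A'
  i=7: run of 'H' x 9 -> '9H'
  i=16: run of 'C' x 9 -> '9C'

RLE = 4H3A9H9C


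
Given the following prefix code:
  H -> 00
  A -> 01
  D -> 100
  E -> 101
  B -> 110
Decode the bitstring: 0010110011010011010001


Decoding step by step:
Bits 00 -> H
Bits 101 -> E
Bits 100 -> D
Bits 110 -> B
Bits 100 -> D
Bits 110 -> B
Bits 100 -> D
Bits 01 -> A


Decoded message: HEDBDBDA


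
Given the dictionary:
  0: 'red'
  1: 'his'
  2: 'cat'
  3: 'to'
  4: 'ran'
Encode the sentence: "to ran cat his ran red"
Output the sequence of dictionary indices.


Look up each word in the dictionary:
  'to' -> 3
  'ran' -> 4
  'cat' -> 2
  'his' -> 1
  'ran' -> 4
  'red' -> 0

Encoded: [3, 4, 2, 1, 4, 0]


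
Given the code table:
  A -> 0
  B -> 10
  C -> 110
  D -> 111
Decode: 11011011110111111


Decoding:
110 -> C
110 -> C
111 -> D
10 -> B
111 -> D
111 -> D


Result: CCDBDD


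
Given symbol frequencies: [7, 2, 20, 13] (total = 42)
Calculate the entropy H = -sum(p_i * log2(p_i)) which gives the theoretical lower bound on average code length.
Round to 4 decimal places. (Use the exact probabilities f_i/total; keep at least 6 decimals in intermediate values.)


Per-symbol terms -p_i * log2(p_i) with p_i = f_i/42:
  p = 7/42 = 0.166667: log2(p) = -2.584963, -p*log2(p) = 0.430827
  p = 2/42 = 0.047619: log2(p) = -4.392317, -p*log2(p) = 0.209158
  p = 20/42 = 0.476190: log2(p) = -1.070389, -p*log2(p) = 0.509709
  p = 13/42 = 0.309524: log2(p) = -1.691878, -p*log2(p) = 0.523676
H = 0.430827 + 0.209158 + 0.509709 + 0.523676 = 1.673370

H = 1.6734 bits/symbol


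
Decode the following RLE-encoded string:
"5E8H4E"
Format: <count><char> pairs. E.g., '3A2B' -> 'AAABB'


Expanding each <count><char> pair:
  5E -> 'EEEEE'
  8H -> 'HHHHHHHH'
  4E -> 'EEEE'

Decoded = EEEEEHHHHHHHHEEEE


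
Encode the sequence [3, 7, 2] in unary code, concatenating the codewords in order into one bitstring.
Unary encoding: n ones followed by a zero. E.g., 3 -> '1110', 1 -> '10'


Encode each number as n ones followed by a terminating 0:
  3 -> 1110 (4 bits)
  7 -> 11111110 (8 bits)
  2 -> 110 (3 bits)
Total length = 4 + 8 + 3 = 15 bits.

Unary([3, 7, 2]) = 111011111110110 (15 bits)


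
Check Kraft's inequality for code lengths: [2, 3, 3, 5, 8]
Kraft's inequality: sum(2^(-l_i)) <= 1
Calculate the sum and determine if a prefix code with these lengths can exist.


Sum = 2^(-2) + 2^(-3) + 2^(-3) + 2^(-5) + 2^(-8)
    = 0.25 + 0.125 + 0.125 + 0.03125 + 0.00390625
    = 137/256 = 0.53515625
Since 0.53515625 <= 1, Kraft's inequality IS satisfied.
A prefix code with these lengths CAN exist.

Kraft sum = 0.53515625. Satisfied.


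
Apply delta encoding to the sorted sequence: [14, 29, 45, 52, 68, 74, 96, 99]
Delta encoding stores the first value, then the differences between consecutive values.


First value: 14
Deltas:
  29 - 14 = 15
  45 - 29 = 16
  52 - 45 = 7
  68 - 52 = 16
  74 - 68 = 6
  96 - 74 = 22
  99 - 96 = 3


Delta encoded: [14, 15, 16, 7, 16, 6, 22, 3]


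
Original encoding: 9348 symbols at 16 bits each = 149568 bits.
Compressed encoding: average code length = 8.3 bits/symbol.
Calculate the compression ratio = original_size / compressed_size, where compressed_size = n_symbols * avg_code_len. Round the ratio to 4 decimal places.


original_size = n_symbols * orig_bits = 9348 * 16 = 149568 bits
compressed_size = n_symbols * avg_code_len = 9348 * 8.3 = 77588.4 bits
ratio = original_size / compressed_size = 149568 / 77588.4 = 1.9277

Compression ratio = 1.9277


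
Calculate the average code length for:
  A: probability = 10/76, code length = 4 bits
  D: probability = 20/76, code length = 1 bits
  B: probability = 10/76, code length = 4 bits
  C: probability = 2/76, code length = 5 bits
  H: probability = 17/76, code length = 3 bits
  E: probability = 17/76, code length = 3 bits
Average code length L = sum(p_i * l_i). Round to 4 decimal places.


Weighted contributions p_i * l_i:
  A: (10/76) * 4 = 40/76
  D: (20/76) * 1 = 20/76
  B: (10/76) * 4 = 40/76
  C: (2/76) * 5 = 10/76
  H: (17/76) * 3 = 51/76
  E: (17/76) * 3 = 51/76
Sum = (40 + 20 + 40 + 10 + 51 + 51)/76 = 212/76

L = 212/76 = 2.7895 bits/symbol


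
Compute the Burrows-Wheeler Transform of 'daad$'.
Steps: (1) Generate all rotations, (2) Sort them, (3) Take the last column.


Rotations (sorted):
  0: $daad -> last char: d
  1: aad$d -> last char: d
  2: ad$da -> last char: a
  3: d$daa -> last char: a
  4: daad$ -> last char: $


BWT = ddaa$


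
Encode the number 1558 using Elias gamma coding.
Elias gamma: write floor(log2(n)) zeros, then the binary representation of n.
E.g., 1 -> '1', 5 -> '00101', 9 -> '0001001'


num_bits = floor(log2(1558)) + 1 = 11
leading_zeros = num_bits - 1 = 10
binary(1558) = 11000010110

Elias gamma(1558) = '0000000000' + '11000010110' = 000000000011000010110 (21 bits)


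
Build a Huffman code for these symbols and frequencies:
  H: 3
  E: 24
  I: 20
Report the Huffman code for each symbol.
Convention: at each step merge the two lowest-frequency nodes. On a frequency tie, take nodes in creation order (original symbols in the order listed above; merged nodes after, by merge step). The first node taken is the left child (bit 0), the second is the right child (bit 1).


Huffman tree construction:
Step 1: Merge H(3) + I(20) = 23
Step 2: Merge (H+I)(23) + E(24) = 47
Read each symbol's code off the tree from the root (left child = 0, right child = 1).

Codes:
  H: 00 (length 2)
  E: 1 (length 1)
  I: 01 (length 2)
Average code length: 70/47 = 1.4894 bits/symbol


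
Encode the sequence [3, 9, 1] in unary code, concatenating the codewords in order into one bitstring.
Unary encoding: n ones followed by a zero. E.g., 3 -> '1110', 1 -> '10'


Encode each number as n ones followed by a terminating 0:
  3 -> 1110 (4 bits)
  9 -> 1111111110 (10 bits)
  1 -> 10 (2 bits)
Total length = 4 + 10 + 2 = 16 bits.

Unary([3, 9, 1]) = 1110111111111010 (16 bits)


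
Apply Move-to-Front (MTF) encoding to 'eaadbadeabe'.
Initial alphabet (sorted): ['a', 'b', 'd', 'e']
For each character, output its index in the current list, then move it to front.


MTF encoding:
'e': index 3 in ['a', 'b', 'd', 'e'] -> ['e', 'a', 'b', 'd']
'a': index 1 in ['e', 'a', 'b', 'd'] -> ['a', 'e', 'b', 'd']
'a': index 0 in ['a', 'e', 'b', 'd'] -> ['a', 'e', 'b', 'd']
'd': index 3 in ['a', 'e', 'b', 'd'] -> ['d', 'a', 'e', 'b']
'b': index 3 in ['d', 'a', 'e', 'b'] -> ['b', 'd', 'a', 'e']
'a': index 2 in ['b', 'd', 'a', 'e'] -> ['a', 'b', 'd', 'e']
'd': index 2 in ['a', 'b', 'd', 'e'] -> ['d', 'a', 'b', 'e']
'e': index 3 in ['d', 'a', 'b', 'e'] -> ['e', 'd', 'a', 'b']
'a': index 2 in ['e', 'd', 'a', 'b'] -> ['a', 'e', 'd', 'b']
'b': index 3 in ['a', 'e', 'd', 'b'] -> ['b', 'a', 'e', 'd']
'e': index 2 in ['b', 'a', 'e', 'd'] -> ['e', 'b', 'a', 'd']


Output: [3, 1, 0, 3, 3, 2, 2, 3, 2, 3, 2]


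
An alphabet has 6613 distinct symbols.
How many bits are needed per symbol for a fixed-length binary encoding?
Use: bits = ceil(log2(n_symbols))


log2(6613) = 12.6911
Bracket: 2^12 = 4096 < 6613 <= 2^13 = 8192
So ceil(log2(6613)) = 13

bits = ceil(log2(6613)) = ceil(12.6911) = 13 bits


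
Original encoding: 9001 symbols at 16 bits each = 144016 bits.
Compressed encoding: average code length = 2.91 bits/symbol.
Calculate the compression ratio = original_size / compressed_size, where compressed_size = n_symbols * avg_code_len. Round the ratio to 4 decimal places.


original_size = n_symbols * orig_bits = 9001 * 16 = 144016 bits
compressed_size = n_symbols * avg_code_len = 9001 * 2.91 = 26192.91 bits
ratio = original_size / compressed_size = 144016 / 26192.91 = 5.4983

Compression ratio = 5.4983


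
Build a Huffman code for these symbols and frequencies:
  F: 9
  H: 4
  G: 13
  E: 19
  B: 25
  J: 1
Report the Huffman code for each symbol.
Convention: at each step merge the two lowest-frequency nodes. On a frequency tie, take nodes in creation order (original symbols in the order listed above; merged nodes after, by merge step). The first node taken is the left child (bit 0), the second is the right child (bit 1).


Huffman tree construction:
Step 1: Merge J(1) + H(4) = 5
Step 2: Merge (J+H)(5) + F(9) = 14
Step 3: Merge G(13) + ((J+H)+F)(14) = 27
Step 4: Merge E(19) + B(25) = 44
Step 5: Merge (G+((J+H)+F))(27) + (E+B)(44) = 71
Read each symbol's code off the tree from the root (left child = 0, right child = 1).

Codes:
  F: 011 (length 3)
  H: 0101 (length 4)
  G: 00 (length 2)
  E: 10 (length 2)
  B: 11 (length 2)
  J: 0100 (length 4)
Average code length: 161/71 = 2.2676 bits/symbol


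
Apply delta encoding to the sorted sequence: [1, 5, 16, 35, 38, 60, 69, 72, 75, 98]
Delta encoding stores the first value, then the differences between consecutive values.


First value: 1
Deltas:
  5 - 1 = 4
  16 - 5 = 11
  35 - 16 = 19
  38 - 35 = 3
  60 - 38 = 22
  69 - 60 = 9
  72 - 69 = 3
  75 - 72 = 3
  98 - 75 = 23


Delta encoded: [1, 4, 11, 19, 3, 22, 9, 3, 3, 23]


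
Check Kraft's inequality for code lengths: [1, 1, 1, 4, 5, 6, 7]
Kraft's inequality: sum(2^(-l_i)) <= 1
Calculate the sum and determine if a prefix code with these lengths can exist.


Sum = 2^(-1) + 2^(-1) + 2^(-1) + 2^(-4) + 2^(-5) + 2^(-6) + 2^(-7)
    = 0.5 + 0.5 + 0.5 + 0.0625 + 0.03125 + 0.015625 + 0.0078125
    = 207/128 = 1.6171875
Since 1.6171875 > 1, Kraft's inequality is NOT satisfied.
A prefix code with these lengths CANNOT exist.

Kraft sum = 1.6171875. Not satisfied.


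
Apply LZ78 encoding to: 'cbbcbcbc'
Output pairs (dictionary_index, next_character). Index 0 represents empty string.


LZ78 encoding steps:
Dictionary: {0: ''}
Step 1: w='' (idx 0), next='c' -> output (0, 'c'), add 'c' as idx 1
Step 2: w='' (idx 0), next='b' -> output (0, 'b'), add 'b' as idx 2
Step 3: w='b' (idx 2), next='c' -> output (2, 'c'), add 'bc' as idx 3
Step 4: w='bc' (idx 3), next='b' -> output (3, 'b'), add 'bcb' as idx 4
Step 5: w='c' (idx 1), end of input -> output (1, '')


Encoded: [(0, 'c'), (0, 'b'), (2, 'c'), (3, 'b'), (1, '')]


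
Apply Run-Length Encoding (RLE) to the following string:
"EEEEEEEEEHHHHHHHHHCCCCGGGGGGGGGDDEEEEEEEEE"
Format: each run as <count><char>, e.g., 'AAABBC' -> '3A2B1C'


Scanning runs left to right:
  i=0: run of 'E' x 9 -> '9E'
  i=9: run of 'H' x 9 -> '9H'
  i=18: run of 'C' x 4 -> '4C'
  i=22: run of 'G' x 9 -> '9G'
  i=31: run of 'D' x 2 -> '2D'
  i=33: run of 'E' x 9 -> '9E'

RLE = 9E9H4C9G2D9E


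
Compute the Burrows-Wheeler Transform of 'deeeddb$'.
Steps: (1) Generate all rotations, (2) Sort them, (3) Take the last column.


Rotations (sorted):
  0: $deeeddb -> last char: b
  1: b$deeedd -> last char: d
  2: db$deeed -> last char: d
  3: ddb$deee -> last char: e
  4: deeeddb$ -> last char: $
  5: eddb$dee -> last char: e
  6: eeddb$de -> last char: e
  7: eeeddb$d -> last char: d


BWT = bdde$eed


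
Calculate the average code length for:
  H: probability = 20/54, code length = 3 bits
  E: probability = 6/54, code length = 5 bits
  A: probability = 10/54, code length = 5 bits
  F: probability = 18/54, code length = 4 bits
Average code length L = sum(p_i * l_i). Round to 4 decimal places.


Weighted contributions p_i * l_i:
  H: (20/54) * 3 = 60/54
  E: (6/54) * 5 = 30/54
  A: (10/54) * 5 = 50/54
  F: (18/54) * 4 = 72/54
Sum = (60 + 30 + 50 + 72)/54 = 212/54

L = 212/54 = 3.9259 bits/symbol


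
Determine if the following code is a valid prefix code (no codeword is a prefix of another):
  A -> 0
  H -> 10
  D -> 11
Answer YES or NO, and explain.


Checking each pair (does one codeword prefix another?):
  A='0' vs H='10': no prefix
  A='0' vs D='11': no prefix
  H='10' vs A='0': no prefix
  H='10' vs D='11': no prefix
  D='11' vs A='0': no prefix
  D='11' vs H='10': no prefix
No violation found over all pairs.

YES -- this is a valid prefix code. No codeword is a prefix of any other codeword.


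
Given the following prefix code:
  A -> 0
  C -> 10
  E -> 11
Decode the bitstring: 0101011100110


Decoding step by step:
Bits 0 -> A
Bits 10 -> C
Bits 10 -> C
Bits 11 -> E
Bits 10 -> C
Bits 0 -> A
Bits 11 -> E
Bits 0 -> A


Decoded message: ACCECAEA


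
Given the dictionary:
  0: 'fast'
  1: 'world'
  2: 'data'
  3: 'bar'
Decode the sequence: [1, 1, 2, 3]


Look up each index in the dictionary:
  1 -> 'world'
  1 -> 'world'
  2 -> 'data'
  3 -> 'bar'

Decoded: "world world data bar"


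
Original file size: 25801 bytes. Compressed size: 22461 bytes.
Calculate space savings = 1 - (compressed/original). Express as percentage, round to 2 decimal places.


ratio = compressed/original = 22461/25801 = 0.870548
savings = 1 - ratio = 1 - 0.870548 = 0.129452
as a percentage: 0.129452 * 100 = 12.95%

Space savings = 1 - 22461/25801 = 12.95%


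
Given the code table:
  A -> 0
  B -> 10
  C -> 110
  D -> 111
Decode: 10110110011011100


Decoding:
10 -> B
110 -> C
110 -> C
0 -> A
110 -> C
111 -> D
0 -> A
0 -> A


Result: BCCACDAA


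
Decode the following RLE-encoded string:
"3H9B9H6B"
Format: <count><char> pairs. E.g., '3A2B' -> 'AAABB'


Expanding each <count><char> pair:
  3H -> 'HHH'
  9B -> 'BBBBBBBBB'
  9H -> 'HHHHHHHHH'
  6B -> 'BBBBBB'

Decoded = HHHBBBBBBBBBHHHHHHHHHBBBBBB


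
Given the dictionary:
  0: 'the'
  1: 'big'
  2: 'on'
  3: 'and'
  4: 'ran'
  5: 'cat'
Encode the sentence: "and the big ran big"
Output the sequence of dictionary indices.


Look up each word in the dictionary:
  'and' -> 3
  'the' -> 0
  'big' -> 1
  'ran' -> 4
  'big' -> 1

Encoded: [3, 0, 1, 4, 1]


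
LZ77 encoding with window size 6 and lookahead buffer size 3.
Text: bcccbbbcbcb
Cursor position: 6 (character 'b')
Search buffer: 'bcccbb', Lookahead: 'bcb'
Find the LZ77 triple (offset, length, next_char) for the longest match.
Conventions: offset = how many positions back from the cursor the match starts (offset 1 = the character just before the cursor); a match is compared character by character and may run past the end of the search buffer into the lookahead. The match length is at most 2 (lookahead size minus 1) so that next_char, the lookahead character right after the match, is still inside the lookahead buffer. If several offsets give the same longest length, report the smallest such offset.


Try each offset into the search buffer:
  offset=1 (pos 5, char 'b'): match length 1
  offset=2 (pos 4, char 'b'): match length 1
  offset=3 (pos 3, char 'c'): match length 0
  offset=4 (pos 2, char 'c'): match length 0
  offset=5 (pos 1, char 'c'): match length 0
  offset=6 (pos 0, char 'b'): match length 2
Longest match has length 2 at offset 6.
next_char = character at position 6 + 2 = 8 -> 'b'

Best match: offset=6, length=2 (matching 'bc' starting at position 0)
LZ77 triple: (6, 2, 'b')


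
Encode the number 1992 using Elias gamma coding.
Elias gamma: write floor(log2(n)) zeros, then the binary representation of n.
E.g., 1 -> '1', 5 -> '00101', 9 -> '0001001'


num_bits = floor(log2(1992)) + 1 = 11
leading_zeros = num_bits - 1 = 10
binary(1992) = 11111001000

Elias gamma(1992) = '0000000000' + '11111001000' = 000000000011111001000 (21 bits)


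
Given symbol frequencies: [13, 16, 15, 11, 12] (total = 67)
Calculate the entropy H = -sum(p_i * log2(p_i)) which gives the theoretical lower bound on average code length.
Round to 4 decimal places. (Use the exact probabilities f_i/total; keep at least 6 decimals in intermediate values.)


Per-symbol terms -p_i * log2(p_i) with p_i = f_i/67:
  p = 13/67 = 0.194030: log2(p) = -2.365649, -p*log2(p) = 0.459007
  p = 16/67 = 0.238806: log2(p) = -2.066089, -p*log2(p) = 0.493394
  p = 15/67 = 0.223881: log2(p) = -2.159199, -p*log2(p) = 0.483403
  p = 11/67 = 0.164179: log2(p) = -2.606658, -p*log2(p) = 0.427959
  p = 12/67 = 0.179104: log2(p) = -2.481127, -p*log2(p) = 0.444381
H = 0.459007 + 0.493394 + 0.483403 + 0.427959 + 0.444381 = 2.308144

H = 2.3081 bits/symbol


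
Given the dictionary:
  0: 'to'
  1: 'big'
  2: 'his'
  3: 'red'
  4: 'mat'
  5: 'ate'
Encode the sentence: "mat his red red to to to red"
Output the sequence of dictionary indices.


Look up each word in the dictionary:
  'mat' -> 4
  'his' -> 2
  'red' -> 3
  'red' -> 3
  'to' -> 0
  'to' -> 0
  'to' -> 0
  'red' -> 3

Encoded: [4, 2, 3, 3, 0, 0, 0, 3]


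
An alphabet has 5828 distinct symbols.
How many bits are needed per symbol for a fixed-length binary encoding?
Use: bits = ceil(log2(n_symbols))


log2(5828) = 12.5088
Bracket: 2^12 = 4096 < 5828 <= 2^13 = 8192
So ceil(log2(5828)) = 13

bits = ceil(log2(5828)) = ceil(12.5088) = 13 bits


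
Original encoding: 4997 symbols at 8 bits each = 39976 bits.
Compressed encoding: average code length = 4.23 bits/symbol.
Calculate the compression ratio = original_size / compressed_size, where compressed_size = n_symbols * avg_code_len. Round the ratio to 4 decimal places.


original_size = n_symbols * orig_bits = 4997 * 8 = 39976 bits
compressed_size = n_symbols * avg_code_len = 4997 * 4.23 = 21137.31 bits
ratio = original_size / compressed_size = 39976 / 21137.31 = 1.8913

Compression ratio = 1.8913


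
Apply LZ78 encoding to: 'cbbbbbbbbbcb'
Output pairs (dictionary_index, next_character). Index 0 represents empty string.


LZ78 encoding steps:
Dictionary: {0: ''}
Step 1: w='' (idx 0), next='c' -> output (0, 'c'), add 'c' as idx 1
Step 2: w='' (idx 0), next='b' -> output (0, 'b'), add 'b' as idx 2
Step 3: w='b' (idx 2), next='b' -> output (2, 'b'), add 'bb' as idx 3
Step 4: w='bb' (idx 3), next='b' -> output (3, 'b'), add 'bbb' as idx 4
Step 5: w='bbb' (idx 4), next='c' -> output (4, 'c'), add 'bbbc' as idx 5
Step 6: w='b' (idx 2), end of input -> output (2, '')


Encoded: [(0, 'c'), (0, 'b'), (2, 'b'), (3, 'b'), (4, 'c'), (2, '')]


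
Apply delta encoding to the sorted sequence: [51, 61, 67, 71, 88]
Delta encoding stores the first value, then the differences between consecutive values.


First value: 51
Deltas:
  61 - 51 = 10
  67 - 61 = 6
  71 - 67 = 4
  88 - 71 = 17


Delta encoded: [51, 10, 6, 4, 17]
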